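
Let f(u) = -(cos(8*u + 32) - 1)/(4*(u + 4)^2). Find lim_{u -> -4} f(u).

8

Direct substitution gives 0/0.
Apply L'Hôpital: lim (-8*sin(8*u + 32))/(-8*u - 32), still 0/0.
After 2 applications of L'Hôpital's rule the quotient is (-64*cos(8*u + 32))/(-8); substituting u = -4 gives 8.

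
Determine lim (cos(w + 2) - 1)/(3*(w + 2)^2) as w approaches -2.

-1/6

Direct substitution gives 0/0.
Apply L'Hôpital: lim (-sin(w + 2))/(6*w + 12), still 0/0.
After 2 applications of L'Hôpital's rule the quotient is (-cos(w + 2))/(6); substituting w = -2 gives -1/6.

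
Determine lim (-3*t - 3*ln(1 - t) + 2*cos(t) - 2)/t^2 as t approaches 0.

1/2

Substitution gives 0/0; apply L'Hôpital's rule 2 times.
After differentiating numerator and denominator 2 times the quotient is (-2*cos(t) + 3/(t - 1)^2)/(2); at t = 0 this is 1/2.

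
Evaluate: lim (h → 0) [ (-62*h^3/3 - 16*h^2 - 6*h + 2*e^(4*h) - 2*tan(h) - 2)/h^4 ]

Substitution gives 0/0; apply L'Hôpital's rule 4 times.
After differentiating numerator and denominator 4 times the quotient is (512*e^(4*h) - 48*tan(h)^5 - 80*tan(h)^3 - 32*tan(h))/(24); at h = 0 this is 64/3.

64/3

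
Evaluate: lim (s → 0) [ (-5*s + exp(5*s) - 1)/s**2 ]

25/2

Direct substitution gives 0/0.
Apply L'Hôpital: lim (5*e^(5*s) - 5)/(2*s), still 0/0.
After 2 applications of L'Hôpital's rule the quotient is (25*e^(5*s))/(2); substituting s = 0 gives 25/2.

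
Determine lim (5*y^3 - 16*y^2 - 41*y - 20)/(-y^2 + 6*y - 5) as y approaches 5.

Since y = 5 makes numerator and denominator zero, (y - 5) divides both.
Cancelling it gives (5*y^2 + 9*y + 4)/(1 - y); now plug in y = 5 to get -87/2.

-87/2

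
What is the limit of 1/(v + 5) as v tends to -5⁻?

As v → -5⁻, (v + 5) → 0⁻, so (v + 5)^1 → 0⁻ and 1/(v + 5)^1 → -∞.

-∞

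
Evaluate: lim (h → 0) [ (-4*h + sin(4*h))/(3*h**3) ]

-32/9

Direct substitution gives 0/0.
Apply L'Hôpital: lim (4*cos(4*h) - 4)/(9*h^2), still 0/0.
Apply L'Hôpital: lim (-16*sin(4*h))/(18*h), still 0/0.
After 3 applications of L'Hôpital's rule the quotient is (-64*cos(4*h))/(18); substituting h = 0 gives -32/9.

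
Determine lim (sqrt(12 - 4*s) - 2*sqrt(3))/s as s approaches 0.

-√(3)/3

Substitution gives 0/0. Multiply numerator and denominator by the conjugate √(12 - 4s) + √12.
The numerator becomes (12 - 4s) − 12 = -4s, so the expression simplifies to -4/(√(12 - 4s) + √12).
Letting s → 0 gives -4/(2√12) = -√(3)/3.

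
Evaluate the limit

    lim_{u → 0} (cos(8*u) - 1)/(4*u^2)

-8

Direct substitution gives 0/0.
Apply L'Hôpital: lim (-8*sin(8*u))/(8*u), still 0/0.
After 2 applications of L'Hôpital's rule the quotient is (-64*cos(8*u))/(8); substituting u = 0 gives -8.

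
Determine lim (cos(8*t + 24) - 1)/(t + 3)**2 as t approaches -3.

Direct substitution gives 0/0.
Apply L'Hôpital: lim (-8*sin(8*t + 24))/(2*t + 6), still 0/0.
After 2 applications of L'Hôpital's rule the quotient is (-64*cos(8*t + 24))/(2); substituting t = -3 gives -32.

-32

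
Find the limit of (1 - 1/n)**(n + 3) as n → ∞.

e^(-1)

Let L be the limit and take ln: ln L = lim (n + 3)·ln(1 - 1/n) = lim (n + 3)·(-1/n + O(1/n²)) = -1.
Hence L = e^(-1).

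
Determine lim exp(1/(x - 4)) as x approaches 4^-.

0

As x → 4⁻, 1/(x - 4) → −∞, so e^(1/(x - 4)) → 0.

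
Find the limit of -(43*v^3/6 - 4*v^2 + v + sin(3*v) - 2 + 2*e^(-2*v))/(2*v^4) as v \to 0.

Substitution gives 0/0 (the numerator vanishes to order 4).
Expand each term to order v^4: the coefficient of v^4 in 2·e^(-2v) is 4/3 and in sin(3v) is 0.
Lower-order terms cancel with the polynomial part, so the numerator is (4/3)·v^4 + o(v^4), and the limit is (4/3)/(-2) = -2/3.

-2/3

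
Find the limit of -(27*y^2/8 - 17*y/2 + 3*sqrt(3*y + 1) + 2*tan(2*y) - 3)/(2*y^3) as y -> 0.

-499/96

Substitution gives 0/0 (the numerator vanishes to order 3).
Expand each term to order y^3: the coefficient of y^3 in 2·tan(2y) is 16/3 and in 3·√(1 + 3y) is 81/16.
Lower-order terms cancel with the polynomial part, so the numerator is (499/48)·y^3 + o(y^3), and the limit is (499/48)/(-2) = -499/96.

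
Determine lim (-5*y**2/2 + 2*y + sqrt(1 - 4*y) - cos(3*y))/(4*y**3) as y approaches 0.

-1

Substitution gives 0/0; apply L'Hôpital's rule 3 times.
After differentiating numerator and denominator 3 times the quotient is (-27*sin(3*y) - 24/(1 - 4*y)^(5/2))/(24); at y = 0 this is -1.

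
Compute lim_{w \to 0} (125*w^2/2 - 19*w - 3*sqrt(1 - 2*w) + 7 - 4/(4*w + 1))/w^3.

Substitution gives 0/0 (the numerator vanishes to order 3).
Expand each term to order w^3: the coefficient of w^3 in -3·√(1 - 2w) is 3/2 and in -4·1/(1 + 4w) is 256.
Lower-order terms cancel with the polynomial part, so the numerator is (515/2)·w^3 + o(w^3), and the limit is (515/2)/(1) = 515/2.

515/2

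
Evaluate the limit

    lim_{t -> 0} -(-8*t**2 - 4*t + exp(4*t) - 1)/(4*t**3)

Direct substitution gives 0/0.
Apply L'Hôpital: lim (-16*t + 4*e^(4*t) - 4)/(-12*t^2), still 0/0.
Apply L'Hôpital: lim (16*e^(4*t) - 16)/(-24*t), still 0/0.
After 3 applications of L'Hôpital's rule the quotient is (64*e^(4*t))/(-24); substituting t = 0 gives -8/3.

-8/3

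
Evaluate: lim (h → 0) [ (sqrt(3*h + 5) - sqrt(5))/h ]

Substitution gives 0/0. Multiply numerator and denominator by the conjugate √(5 + 3h) + √5.
The numerator becomes (5 + 3h) − 5 = 3h, so the expression simplifies to 3/(√(5 + 3h) + √5).
Letting h → 0 gives 3/(2√5) = 3*√(5)/10.

3*√(5)/10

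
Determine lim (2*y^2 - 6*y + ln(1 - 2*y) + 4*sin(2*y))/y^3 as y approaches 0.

Substitution gives 0/0; apply L'Hôpital's rule 3 times.
After differentiating numerator and denominator 3 times the quotient is (-32*cos(2*y) + 16/(2*y - 1)^3)/(6); at y = 0 this is -8.

-8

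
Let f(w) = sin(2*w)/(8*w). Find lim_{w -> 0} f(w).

1/4

Substitution gives 0/0.
Write it as (2/8)·sin(2w)/(2w); since sin(u)/u → 1, the limit is 1/4.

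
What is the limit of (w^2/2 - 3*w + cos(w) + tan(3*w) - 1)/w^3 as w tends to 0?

Substitution gives 0/0; apply L'Hôpital's rule 3 times.
After differentiating numerator and denominator 3 times the quotient is (sin(w) + 162*tan(3*w)^4 + 216*tan(3*w)^2 + 54)/(6); at w = 0 this is 9.

9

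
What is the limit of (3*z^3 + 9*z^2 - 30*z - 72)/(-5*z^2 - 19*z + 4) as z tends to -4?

Since z = -4 makes numerator and denominator zero, (z + 4) divides both.
Cancelling it gives (3*z^2 - 3*z - 18)/(1 - 5*z); now plug in z = -4 to get 2.

2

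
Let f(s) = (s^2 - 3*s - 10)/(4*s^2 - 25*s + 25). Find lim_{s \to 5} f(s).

At s = 5 both the top and bottom vanish — a removable singularity. Factoring out (s - 5) from each leaves (s + 2)/(4*s - 5), which at s = 5 equals 7/15.

7/15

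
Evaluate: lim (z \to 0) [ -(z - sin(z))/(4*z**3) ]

Direct substitution gives 0/0.
Apply L'Hôpital: lim (1 - cos(z))/(-12*z^2), still 0/0.
Apply L'Hôpital: lim (sin(z))/(-24*z), still 0/0.
After 3 applications of L'Hôpital's rule the quotient is (cos(z))/(-24); substituting z = 0 gives -1/24.

-1/24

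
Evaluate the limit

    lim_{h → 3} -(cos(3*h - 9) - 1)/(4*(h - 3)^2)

Direct substitution gives 0/0.
Apply L'Hôpital: lim (-3*sin(3*h - 9))/(24 - 8*h), still 0/0.
After 2 applications of L'Hôpital's rule the quotient is (-9*cos(3*h - 9))/(-8); substituting h = 3 gives 9/8.

9/8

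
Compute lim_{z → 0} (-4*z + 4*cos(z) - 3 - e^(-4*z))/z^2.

Substitution gives 0/0; apply L'Hôpital's rule 2 times.
After differentiating numerator and denominator 2 times the quotient is (-4*cos(z) - 16*e^(-4*z))/(2); at z = 0 this is -10.

-10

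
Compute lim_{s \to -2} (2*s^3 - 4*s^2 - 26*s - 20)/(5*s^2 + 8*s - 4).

At s = -2 both the top and bottom vanish — a removable singularity. Factoring out (s + 2) from each leaves (2*s^2 - 8*s - 10)/(5*s - 2), which at s = -2 equals -7/6.

-7/6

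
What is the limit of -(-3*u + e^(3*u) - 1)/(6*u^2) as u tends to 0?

-3/4

Direct substitution gives 0/0.
Apply L'Hôpital: lim (3*e^(3*u) - 3)/(-12*u), still 0/0.
After 2 applications of L'Hôpital's rule the quotient is (9*e^(3*u))/(-12); substituting u = 0 gives -3/4.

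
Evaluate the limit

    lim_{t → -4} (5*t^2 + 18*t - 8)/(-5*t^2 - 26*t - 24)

-11/7

Since t = -4 makes numerator and denominator zero, (t + 4) divides both.
Cancelling it gives (5*t - 2)/(-5*t - 6); now plug in t = -4 to get -11/7.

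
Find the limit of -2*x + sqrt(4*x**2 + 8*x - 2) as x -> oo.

An ∞ − ∞ form. Rationalising with the conjugate, the difference becomes (8x - 2) / (√(4*x^2 + 8*x - 2) + 2x).
For large x the denominator behaves like 2·2x, so the quotient tends to 8/4 = 2.

2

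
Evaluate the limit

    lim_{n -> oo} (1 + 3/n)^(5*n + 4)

e^(15)

Let L be the limit and take ln: ln L = lim (5n + 4)·ln(1 + 3/n) = lim (5n + 4)·(3/n + O(1/n²)) = 15.
Hence L = e^(15).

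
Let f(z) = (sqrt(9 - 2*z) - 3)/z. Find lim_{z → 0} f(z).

Substitution gives 0/0. Multiply numerator and denominator by the conjugate √(9 - 2z) + √9.
The numerator becomes (9 - 2z) − 9 = -2z, so the expression simplifies to -2/(√(9 - 2z) + √9).
Letting z → 0 gives -2/(2√9) = -1/3.

-1/3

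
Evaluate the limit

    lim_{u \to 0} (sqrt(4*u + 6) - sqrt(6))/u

√(6)/3

A 0/0 form; rationalise with √(6 + 4u) + √6. This collapses the numerator to 4u, leaving 4/(√(6 + 4u) + √6) → 4/(2√6) = √(6)/3.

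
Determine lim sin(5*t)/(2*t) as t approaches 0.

5/2

Substitution gives 0/0.
Write it as (5/2)·sin(5t)/(5t); since sin(u)/u → 1, the limit is 5/2.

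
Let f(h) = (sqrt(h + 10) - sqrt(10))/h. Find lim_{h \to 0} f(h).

√(10)/20

Substitution gives 0/0. Multiply numerator and denominator by the conjugate √(10 + h) + √10.
The numerator becomes (10 + h) − 10 = h, so the expression simplifies to 1/(√(10 + h) + √10).
Letting h → 0 gives 1/(2√10) = √(10)/20.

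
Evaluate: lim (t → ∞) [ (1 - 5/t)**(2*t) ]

e^(-10)

Write it as [(1 - 5/t)^t]^(2) · (1 - 5/t)^(0). The bracketed term tends to e^(-5) and the second factor to 1, so the limit is e^(-10).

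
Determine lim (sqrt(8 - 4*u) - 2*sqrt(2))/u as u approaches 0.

-√(2)/2

A 0/0 form; rationalise with √(8 - 4u) + √8. This collapses the numerator to -4u, leaving -4/(√(8 - 4u) + √8) → -4/(2√8) = -√(2)/2.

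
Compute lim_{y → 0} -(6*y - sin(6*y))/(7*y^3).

-36/7

Direct substitution gives 0/0.
Apply L'Hôpital: lim (6 - 6*cos(6*y))/(-21*y^2), still 0/0.
Apply L'Hôpital: lim (36*sin(6*y))/(-42*y), still 0/0.
After 3 applications of L'Hôpital's rule the quotient is (216*cos(6*y))/(-42); substituting y = 0 gives -36/7.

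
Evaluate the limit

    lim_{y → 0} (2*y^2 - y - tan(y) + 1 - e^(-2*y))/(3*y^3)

Substitution gives 0/0; apply L'Hôpital's rule 3 times.
After differentiating numerator and denominator 3 times the quotient is (4/cos(y)^2 - 6/cos(y)^4 + 8*e^(-2*y))/(18); at y = 0 this is 1/3.

1/3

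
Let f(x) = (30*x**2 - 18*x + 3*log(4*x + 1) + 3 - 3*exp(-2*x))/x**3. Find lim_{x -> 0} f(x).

Substitution gives 0/0; apply L'Hôpital's rule 3 times.
After differentiating numerator and denominator 3 times the quotient is (24*e^(-2*x) + 384/(4*x + 1)^3)/(6); at x = 0 this is 68.

68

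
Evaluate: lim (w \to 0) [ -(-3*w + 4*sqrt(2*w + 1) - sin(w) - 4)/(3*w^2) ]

Substitution gives 0/0 (the numerator vanishes to order 2).
Expand each term to order w^2: the coefficient of w^2 in −sin(w) is 0 and in 4·√(1 + 2w) is -2.
Lower-order terms cancel with the polynomial part, so the numerator is (-2)·w^2 + o(w^2), and the limit is (-2)/(-3) = 2/3.

2/3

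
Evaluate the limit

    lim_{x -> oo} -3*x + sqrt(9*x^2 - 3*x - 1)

-1/2

An ∞ − ∞ form. Rationalising with the conjugate, the difference becomes (-3x - 1) / (√(9*x^2 - 3*x - 1) + 3x).
For large x the denominator behaves like 2·3x, so the quotient tends to -3/6 = -1/2.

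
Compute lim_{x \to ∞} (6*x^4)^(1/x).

Base → ∞ and exponent → 0: an ∞^0 form.
Take logs: (1/x)·ln(6·x^4) = (ln 6 + 4·ln x)/x → 0.
So the limit is e^0 = 1.

1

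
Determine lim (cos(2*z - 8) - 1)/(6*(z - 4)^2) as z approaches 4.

-1/3

Direct substitution gives 0/0.
Apply L'Hôpital: lim (-2*sin(2*z - 8))/(12*z - 48), still 0/0.
After 2 applications of L'Hôpital's rule the quotient is (-4*cos(2*z - 8))/(12); substituting z = 4 gives -1/3.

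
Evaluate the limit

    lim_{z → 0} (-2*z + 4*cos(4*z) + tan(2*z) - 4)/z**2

-32

Substitution gives 0/0 (the numerator vanishes to order 2).
Expand each term to order z^2: the coefficient of z^2 in 4·cos(4z) is -32 and in tan(2z) is 0.
Lower-order terms cancel with the polynomial part, so the numerator is (-32)·z^2 + o(z^2), and the limit is (-32)/(1) = -32.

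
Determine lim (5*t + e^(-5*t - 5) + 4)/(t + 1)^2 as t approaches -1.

Direct substitution gives 0/0.
Apply L'Hôpital: lim (5 - 5*e^(-5*t - 5))/(2*t + 2), still 0/0.
After 2 applications of L'Hôpital's rule the quotient is (25*e^(-5*t - 5))/(2); substituting t = -1 gives 25/2.

25/2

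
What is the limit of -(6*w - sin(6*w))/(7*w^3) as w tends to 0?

-36/7

Direct substitution gives 0/0.
Apply L'Hôpital: lim (6 - 6*cos(6*w))/(-21*w^2), still 0/0.
Apply L'Hôpital: lim (36*sin(6*w))/(-42*w), still 0/0.
After 3 applications of L'Hôpital's rule the quotient is (216*cos(6*w))/(-42); substituting w = 0 gives -36/7.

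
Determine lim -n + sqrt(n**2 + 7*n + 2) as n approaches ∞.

7/2

This has the form ∞ − ∞. Multiply and divide by the conjugate √(n^2 + 7*n + 2) + n.
That gives (7n + 2) / (√(n^2 + 7*n + 2) + n).
Divide numerator and denominator by n: the limit is 7/(2·1) = 7/2.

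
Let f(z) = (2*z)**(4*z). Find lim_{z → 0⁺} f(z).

1

Base → 0⁺ and exponent → 0⁺: a 0^0 form.
Take logs: 4z·ln(2z). This is 0·(−∞); rewriting as ln(2z)/(1/(4z)) and applying L'Hôpital gives 0.
Hence the limit is e^0 = 1.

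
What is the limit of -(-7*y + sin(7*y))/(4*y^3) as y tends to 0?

343/24

Direct substitution gives 0/0.
Apply L'Hôpital: lim (7*cos(7*y) - 7)/(-12*y^2), still 0/0.
Apply L'Hôpital: lim (-49*sin(7*y))/(-24*y), still 0/0.
After 3 applications of L'Hôpital's rule the quotient is (-343*cos(7*y))/(-24); substituting y = 0 gives 343/24.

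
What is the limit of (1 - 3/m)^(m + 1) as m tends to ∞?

e^(-3)

The base → 1 and the exponent → ∞: a 1^∞ form.
Take logarithms: (m + 1)·ln(1 - 3/m). Since ln(1+u) ~ u for small u, this behaves like (m)·(-3/m) → -3.
So the limit is e^(-3).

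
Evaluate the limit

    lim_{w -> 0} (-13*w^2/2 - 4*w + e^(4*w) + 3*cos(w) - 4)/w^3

Substitution gives 0/0 (the numerator vanishes to order 3).
Expand each term to order w^3: the coefficient of w^3 in e^(4w) is 32/3 and in 3·cos(w) is 0.
Lower-order terms cancel with the polynomial part, so the numerator is (32/3)·w^3 + o(w^3), and the limit is (32/3)/(1) = 32/3.

32/3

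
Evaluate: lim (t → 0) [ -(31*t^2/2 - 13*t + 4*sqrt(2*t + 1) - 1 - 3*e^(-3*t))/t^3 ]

Substitution gives 0/0; apply L'Hôpital's rule 3 times.
After differentiating numerator and denominator 3 times the quotient is (81*e^(-3*t) + 12/(2*t + 1)^(5/2))/(-6); at t = 0 this is -31/2.

-31/2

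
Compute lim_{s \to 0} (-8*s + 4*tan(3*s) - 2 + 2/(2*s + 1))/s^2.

8

Substitution gives 0/0; apply L'Hôpital's rule 2 times.
After differentiating numerator and denominator 2 times the quotient is (72*tan(3*s)/cos(3*s)^2 + 16/(2*s + 1)^3)/(2); at s = 0 this is 8.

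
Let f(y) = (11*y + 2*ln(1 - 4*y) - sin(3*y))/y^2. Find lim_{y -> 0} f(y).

-16

Substitution gives 0/0 (the numerator vanishes to order 2).
Expand each term to order y^2: the coefficient of y^2 in −sin(3y) is 0 and in 2·ln(1 - 4y) is -16.
Lower-order terms cancel with the polynomial part, so the numerator is (-16)·y^2 + o(y^2), and the limit is (-16)/(1) = -16.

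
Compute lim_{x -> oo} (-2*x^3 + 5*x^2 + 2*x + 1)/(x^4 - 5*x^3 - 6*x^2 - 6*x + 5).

The denominator has degree 4 and the numerator degree 3. Dividing numerator and denominator by x^4 sends every term to 0 except the leading denominator term, so the limit is 0.

0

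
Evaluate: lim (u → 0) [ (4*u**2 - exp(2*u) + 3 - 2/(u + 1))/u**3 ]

2/3

Substitution gives 0/0; apply L'Hôpital's rule 3 times.
After differentiating numerator and denominator 3 times the quotient is (-8*e^(2*u) + 12/(u + 1)^4)/(6); at u = 0 this is 2/3.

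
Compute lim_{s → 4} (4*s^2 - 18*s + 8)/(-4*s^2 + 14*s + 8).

-7/9

Direct substitution gives 0/0, so factor. Both numerator and denominator have (s - 4) as a factor.
After cancelling, the expression reduces to (4*s - 2)/(-4*s - 2).
Substituting s = 4 gives -7/9.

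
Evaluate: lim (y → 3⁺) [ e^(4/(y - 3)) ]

As y → 3⁺, 4/(y - 3) → +∞, so e^(4/(y - 3)) → ∞.

∞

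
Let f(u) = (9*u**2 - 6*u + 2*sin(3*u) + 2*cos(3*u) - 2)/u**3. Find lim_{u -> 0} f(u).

-9

Substitution gives 0/0; apply L'Hôpital's rule 3 times.
After differentiating numerator and denominator 3 times the quotient is (-54*sqrt(2)*cos(3*u + pi/4))/(6); at u = 0 this is -9.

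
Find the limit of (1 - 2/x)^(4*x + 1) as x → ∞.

e^(-8)

Write it as [(1 - 2/x)^x]^(4) · (1 - 2/x)^(1). The bracketed term tends to e^(-2) and the second factor to 1, so the limit is e^(-8).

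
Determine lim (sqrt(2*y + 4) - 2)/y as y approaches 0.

A 0/0 form; rationalise with √(4 + 2y) + √4. This collapses the numerator to 2y, leaving 2/(√(4 + 2y) + √4) → 2/(2√4) = 1/2.

1/2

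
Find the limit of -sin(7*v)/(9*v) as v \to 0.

Substitution gives 0/0.
Write it as (7/(-9))·sin(7v)/(7v); since sin(u)/u → 1, the limit is -7/9.

-7/9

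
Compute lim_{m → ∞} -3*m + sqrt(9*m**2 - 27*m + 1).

-9/2

An ∞ − ∞ form. Rationalising with the conjugate, the difference becomes (-27m + 1) / (√(9*m^2 - 27*m + 1) + 3m).
For large m the denominator behaves like 2·3m, so the quotient tends to -27/6 = -9/2.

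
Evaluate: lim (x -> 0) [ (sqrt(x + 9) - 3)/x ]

Substitution gives 0/0. Multiply numerator and denominator by the conjugate √(9 + x) + √9.
The numerator becomes (9 + x) − 9 = x, so the expression simplifies to 1/(√(9 + x) + √9).
Letting x → 0 gives 1/(2√9) = 1/6.

1/6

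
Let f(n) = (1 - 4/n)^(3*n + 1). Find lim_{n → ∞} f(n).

Write it as [(1 - 4/n)^n]^(3) · (1 - 4/n)^(1). The bracketed term tends to e^(-4) and the second factor to 1, so the limit is e^(-12).

e^(-12)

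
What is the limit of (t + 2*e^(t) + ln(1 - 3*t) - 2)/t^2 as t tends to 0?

-7/2

Substitution gives 0/0 (the numerator vanishes to order 2).
Expand each term to order t^2: the coefficient of t^2 in ln(1 - 3t) is -9/2 and in 2·e^(t) is 1.
Lower-order terms cancel with the polynomial part, so the numerator is (-7/2)·t^2 + o(t^2), and the limit is (-7/2)/(1) = -7/2.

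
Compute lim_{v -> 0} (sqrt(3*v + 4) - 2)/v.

3/4

A 0/0 form; rationalise with √(4 + 3v) + √4. This collapses the numerator to 3v, leaving 3/(√(4 + 3v) + √4) → 3/(2√4) = 3/4.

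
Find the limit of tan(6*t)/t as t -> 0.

Substitution gives 0/0.
Since tan(u)/u → 1 as u → 0, tan(6t)/(6t) → 1 and the limit is 6.

6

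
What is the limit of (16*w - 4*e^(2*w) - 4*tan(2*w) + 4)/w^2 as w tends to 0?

Substitution gives 0/0 (the numerator vanishes to order 2).
Expand each term to order w^2: the coefficient of w^2 in -4·tan(2w) is 0 and in -4·e^(2w) is -8.
Lower-order terms cancel with the polynomial part, so the numerator is (-8)·w^2 + o(w^2), and the limit is (-8)/(1) = -8.

-8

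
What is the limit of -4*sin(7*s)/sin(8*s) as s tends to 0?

Substitution gives 0/0.
Divide numerator and denominator by s: sin(7s)/s → 7 and sin(8s)/s → 8, so the limit is -4·7/8 = -7/2.

-7/2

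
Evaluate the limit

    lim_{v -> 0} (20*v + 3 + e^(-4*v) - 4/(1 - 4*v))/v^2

-56

Substitution gives 0/0 (the numerator vanishes to order 2).
Expand each term to order v^2: the coefficient of v^2 in e^(-4v) is 8 and in -4·1/(1 - 4v) is -64.
Lower-order terms cancel with the polynomial part, so the numerator is (-56)·v^2 + o(v^2), and the limit is (-56)/(1) = -56.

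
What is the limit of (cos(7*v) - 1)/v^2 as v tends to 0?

Direct substitution gives 0/0.
Apply L'Hôpital: lim (-7*sin(7*v))/(2*v), still 0/0.
After 2 applications of L'Hôpital's rule the quotient is (-49*cos(7*v))/(2); substituting v = 0 gives -49/2.

-49/2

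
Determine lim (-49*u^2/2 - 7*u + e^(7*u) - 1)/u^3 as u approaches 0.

343/6

Direct substitution gives 0/0.
Apply L'Hôpital: lim (-49*u + 7*e^(7*u) - 7)/(3*u^2), still 0/0.
Apply L'Hôpital: lim (49*e^(7*u) - 49)/(6*u), still 0/0.
After 3 applications of L'Hôpital's rule the quotient is (343*e^(7*u))/(6); substituting u = 0 gives 343/6.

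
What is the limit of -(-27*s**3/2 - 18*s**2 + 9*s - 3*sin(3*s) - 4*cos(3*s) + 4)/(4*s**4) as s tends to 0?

Substitution gives 0/0; apply L'Hôpital's rule 4 times.
After differentiating numerator and denominator 4 times the quotient is (-243*sin(3*s) - 324*cos(3*s))/(-96); at s = 0 this is 27/8.

27/8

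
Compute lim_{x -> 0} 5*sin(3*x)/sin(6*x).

5/2

Substitution gives 0/0.
Divide numerator and denominator by x: sin(3x)/x → 3 and sin(6x)/x → 6, so the limit is 5·3/6 = 5/2.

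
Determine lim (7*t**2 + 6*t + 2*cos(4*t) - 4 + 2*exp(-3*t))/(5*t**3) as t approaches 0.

-9/5

Substitution gives 0/0; apply L'Hôpital's rule 3 times.
After differentiating numerator and denominator 3 times the quotient is (128*sin(4*t) - 54*e^(-3*t))/(30); at t = 0 this is -9/5.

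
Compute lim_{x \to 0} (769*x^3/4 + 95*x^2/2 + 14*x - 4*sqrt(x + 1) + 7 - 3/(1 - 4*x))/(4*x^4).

Substitution gives 0/0; apply L'Hôpital's rule 4 times.
After differentiating numerator and denominator 4 times the quotient is (18432/(4*x - 1)^5 + 15/(4*(x + 1)^(7/2)))/(96); at x = 0 this is -24571/128.

-24571/128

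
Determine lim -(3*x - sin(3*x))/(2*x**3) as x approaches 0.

-9/4

Direct substitution gives 0/0.
Apply L'Hôpital: lim (3 - 3*cos(3*x))/(-6*x^2), still 0/0.
Apply L'Hôpital: lim (9*sin(3*x))/(-12*x), still 0/0.
After 3 applications of L'Hôpital's rule the quotient is (27*cos(3*x))/(-12); substituting x = 0 gives -9/4.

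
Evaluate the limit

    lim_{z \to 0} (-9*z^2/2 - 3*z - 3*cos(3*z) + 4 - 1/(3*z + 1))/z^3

27

Substitution gives 0/0 (the numerator vanishes to order 3).
Expand each term to order z^3: the coefficient of z^3 in -3·cos(3z) is 0 and in −1/(1 + 3z) is 27.
Lower-order terms cancel with the polynomial part, so the numerator is (27)·z^3 + o(z^3), and the limit is (27)/(1) = 27.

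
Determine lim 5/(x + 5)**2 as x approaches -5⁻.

As x → -5⁻, (x + 5) → 0⁻, so (x + 5)^2 → 0⁺ and 5/(x + 5)^2 → ∞.

∞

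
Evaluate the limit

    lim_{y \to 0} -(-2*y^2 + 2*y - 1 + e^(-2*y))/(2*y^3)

Direct substitution gives 0/0.
Apply L'Hôpital: lim (-4*y + 2 - 2*e^(-2*y))/(-6*y^2), still 0/0.
Apply L'Hôpital: lim (-4 + 4*e^(-2*y))/(-12*y), still 0/0.
After 3 applications of L'Hôpital's rule the quotient is (-8*e^(-2*y))/(-12); substituting y = 0 gives 2/3.

2/3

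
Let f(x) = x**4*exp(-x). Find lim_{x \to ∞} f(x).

0

Write as x^4/e^{1x}, an ∞/∞ form.
Exponential growth dominates any polynomial, so repeated L'Hôpital (or the standard result) gives 0.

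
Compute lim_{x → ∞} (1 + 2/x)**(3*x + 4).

Let L be the limit and take ln: ln L = lim (3x + 4)·ln(1 + 2/x) = lim (3x + 4)·(2/x + O(1/x²)) = 6.
Hence L = e^(6).

e^(6)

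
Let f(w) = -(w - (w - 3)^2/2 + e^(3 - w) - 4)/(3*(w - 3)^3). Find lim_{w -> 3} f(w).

Direct substitution gives 0/0.
Apply L'Hôpital: lim (-w - e^(3 - w) + 4)/(-9*(w - 3)^2), still 0/0.
Apply L'Hôpital: lim (e^(3 - w) - 1)/(54 - 18*w), still 0/0.
After 3 applications of L'Hôpital's rule the quotient is (-e^(3 - w))/(-18); substituting w = 3 gives 1/18.

1/18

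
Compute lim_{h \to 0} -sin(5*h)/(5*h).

Substitution gives 0/0.
Write it as (5/(-5))·sin(5h)/(5h); since sin(u)/u → 1, the limit is -1.

-1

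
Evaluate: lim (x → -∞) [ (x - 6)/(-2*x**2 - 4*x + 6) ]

0

The denominator has degree 2 and the numerator degree 1. Dividing numerator and denominator by x^2 sends every term to 0 except the leading denominator term, so the limit is 0.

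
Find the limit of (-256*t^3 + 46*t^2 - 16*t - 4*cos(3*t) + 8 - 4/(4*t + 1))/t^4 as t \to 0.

Substitution gives 0/0 (the numerator vanishes to order 4).
Expand each term to order t^4: the coefficient of t^4 in -4·1/(1 + 4t) is -1024 and in -4·cos(3t) is -27/2.
Lower-order terms cancel with the polynomial part, so the numerator is (-2075/2)·t^4 + o(t^4), and the limit is (-2075/2)/(1) = -2075/2.

-2075/2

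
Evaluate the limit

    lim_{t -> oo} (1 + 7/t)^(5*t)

e^(35)

The base → 1 and the exponent → ∞: a 1^∞ form.
Take logarithms: (5t)·ln(1 + 7/t). Since ln(1+u) ~ u for small u, this behaves like (5t)·(7/t) → 35.
So the limit is e^(35).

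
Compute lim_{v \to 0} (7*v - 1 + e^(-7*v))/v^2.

49/2

Direct substitution gives 0/0.
Apply L'Hôpital: lim (7 - 7*e^(-7*v))/(2*v), still 0/0.
After 2 applications of L'Hôpital's rule the quotient is (49*e^(-7*v))/(2); substituting v = 0 gives 49/2.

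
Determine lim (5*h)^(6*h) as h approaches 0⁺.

Base → 0⁺ and exponent → 0⁺: a 0^0 form.
Take logs: 6h·ln(5h). This is 0·(−∞); rewriting as ln(5h)/(1/(6h)) and applying L'Hôpital gives 0.
Hence the limit is e^0 = 1.

1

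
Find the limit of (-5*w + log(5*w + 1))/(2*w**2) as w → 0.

Direct substitution gives 0/0.
Apply L'Hôpital: lim (-5 + 5/(5*w + 1))/(4*w), still 0/0.
After 2 applications of L'Hôpital's rule the quotient is (-25/(5*w + 1)^2)/(4); substituting w = 0 gives -25/4.

-25/4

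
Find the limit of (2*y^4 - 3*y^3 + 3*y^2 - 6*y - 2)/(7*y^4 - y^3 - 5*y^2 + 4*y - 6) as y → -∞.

2/7

Numerator and denominator both have degree 4.
Dividing every term by y^4, all lower-order terms vanish and the limit is the ratio of leading coefficients, 2/(7) = 2/7.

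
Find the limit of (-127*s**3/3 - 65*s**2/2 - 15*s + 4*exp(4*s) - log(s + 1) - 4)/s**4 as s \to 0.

Substitution gives 0/0 (the numerator vanishes to order 4).
Expand each term to order s^4: the coefficient of s^4 in −ln(1 + s) is 1/4 and in 4·e^(4s) is 128/3.
Lower-order terms cancel with the polynomial part, so the numerator is (515/12)·s^4 + o(s^4), and the limit is (515/12)/(1) = 515/12.

515/12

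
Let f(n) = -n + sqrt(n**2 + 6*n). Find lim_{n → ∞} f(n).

This has the form ∞ − ∞. Multiply and divide by the conjugate √(n^2 + 6*n) + n.
That gives (6n) / (√(n^2 + 6*n) + n).
Divide numerator and denominator by n: the limit is 6/(2·1) = 3.

3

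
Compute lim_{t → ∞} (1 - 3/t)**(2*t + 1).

e^(-6)

Write it as [(1 - 3/t)^t]^(2) · (1 - 3/t)^(1). The bracketed term tends to e^(-3) and the second factor to 1, so the limit is e^(-6).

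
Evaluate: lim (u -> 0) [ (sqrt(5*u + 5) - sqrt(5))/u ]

Substitution gives 0/0. Multiply numerator and denominator by the conjugate √(5 + 5u) + √5.
The numerator becomes (5 + 5u) − 5 = 5u, so the expression simplifies to 5/(√(5 + 5u) + √5).
Letting u → 0 gives 5/(2√5) = √(5)/2.

√(5)/2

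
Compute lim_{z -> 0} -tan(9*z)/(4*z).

Substitution gives 0/0.
Since tan(u)/u → 1 as u → 0, tan(9z)/(9z) → 1 and the limit is 9/(-4) = -9/4.

-9/4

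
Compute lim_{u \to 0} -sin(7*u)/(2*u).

Substitution gives 0/0.
Write it as (7/(-2))·sin(7u)/(7u); since sin(θ)/θ → 1, the limit is -7/2.

-7/2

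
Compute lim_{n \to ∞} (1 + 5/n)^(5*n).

e^(25)

Let L be the limit and take ln: ln L = lim (5n)·ln(1 + 5/n) = lim (5n)·(5/n + O(1/n²)) = 25.
Hence L = e^(25).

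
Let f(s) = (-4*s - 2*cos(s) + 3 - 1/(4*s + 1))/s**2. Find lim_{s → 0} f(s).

Substitution gives 0/0; apply L'Hôpital's rule 2 times.
After differentiating numerator and denominator 2 times the quotient is (2*cos(s) - 32/(4*s + 1)^3)/(2); at s = 0 this is -15.

-15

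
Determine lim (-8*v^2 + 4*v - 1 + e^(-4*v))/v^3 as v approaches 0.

-32/3

Direct substitution gives 0/0.
Apply L'Hôpital: lim (-16*v + 4 - 4*e^(-4*v))/(3*v^2), still 0/0.
Apply L'Hôpital: lim (-16 + 16*e^(-4*v))/(6*v), still 0/0.
After 3 applications of L'Hôpital's rule the quotient is (-64*e^(-4*v))/(6); substituting v = 0 gives -32/3.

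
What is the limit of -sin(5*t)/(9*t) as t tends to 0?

-5/9

Substitution gives 0/0.
Write it as (5/(-9))·sin(5t)/(5t); since sin(u)/u → 1, the limit is -5/9.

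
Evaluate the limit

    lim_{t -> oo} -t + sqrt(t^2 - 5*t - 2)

This has the form ∞ − ∞. Multiply and divide by the conjugate √(t^2 - 5*t - 2) + t.
That gives (-5t - 2) / (√(t^2 - 5*t - 2) + t).
Divide numerator and denominator by t: the limit is -5/(2·1) = -5/2.

-5/2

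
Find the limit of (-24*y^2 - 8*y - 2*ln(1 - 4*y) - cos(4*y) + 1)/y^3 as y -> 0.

128/3

Substitution gives 0/0 (the numerator vanishes to order 3).
Expand each term to order y^3: the coefficient of y^3 in −cos(4y) is 0 and in -2·ln(1 - 4y) is 128/3.
Lower-order terms cancel with the polynomial part, so the numerator is (128/3)·y^3 + o(y^3), and the limit is (128/3)/(1) = 128/3.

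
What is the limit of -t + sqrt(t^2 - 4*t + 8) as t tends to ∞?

This has the form ∞ − ∞. Multiply and divide by the conjugate √(t^2 - 4*t + 8) + t.
That gives (-4t + 8) / (√(t^2 - 4*t + 8) + t).
Divide numerator and denominator by t: the limit is -4/(2·1) = -2.

-2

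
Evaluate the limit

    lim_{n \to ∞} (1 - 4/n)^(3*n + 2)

The base → 1 and the exponent → ∞: a 1^∞ form.
Take logarithms: (3n + 2)·ln(1 - 4/n). Since ln(1+u) ~ u for small u, this behaves like (3n)·(-4/n) → -12.
So the limit is e^(-12).

e^(-12)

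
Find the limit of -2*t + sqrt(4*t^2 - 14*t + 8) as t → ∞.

-7/2

This has the form ∞ − ∞. Multiply and divide by the conjugate √(4*t^2 - 14*t + 8) + 2t.
That gives (-14t + 8) / (√(4*t^2 - 14*t + 8) + 2t).
Divide numerator and denominator by t: the limit is -14/(2·2) = -7/2.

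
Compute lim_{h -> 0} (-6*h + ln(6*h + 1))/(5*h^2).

-18/5

Direct substitution gives 0/0.
Apply L'Hôpital: lim (-6 + 6/(6*h + 1))/(10*h), still 0/0.
After 2 applications of L'Hôpital's rule the quotient is (-36/(6*h + 1)^2)/(10); substituting h = 0 gives -18/5.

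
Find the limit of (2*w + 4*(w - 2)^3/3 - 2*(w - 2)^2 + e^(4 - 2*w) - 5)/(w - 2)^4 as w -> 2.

Direct substitution gives 0/0.
Apply L'Hôpital: lim (-4*w + 4*(w - 2)^2 - 2*e^(4 - 2*w) + 10)/(4*(w - 2)^3), still 0/0.
Apply L'Hôpital: lim (8*w + 4*e^(4 - 2*w) - 20)/(12*(w - 2)^2), still 0/0.
Apply L'Hôpital: lim (8 - 8*e^(4 - 2*w))/(24*w - 48), still 0/0.
After 4 applications of L'Hôpital's rule the quotient is (16*e^(4 - 2*w))/(24); substituting w = 2 gives 2/3.

2/3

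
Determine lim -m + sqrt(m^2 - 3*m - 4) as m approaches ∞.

An ∞ − ∞ form. Rationalising with the conjugate, the difference becomes (-3m - 4) / (√(m^2 - 3*m - 4) + m).
For large m the denominator behaves like 2·m, so the quotient tends to -3/2 = -3/2.

-3/2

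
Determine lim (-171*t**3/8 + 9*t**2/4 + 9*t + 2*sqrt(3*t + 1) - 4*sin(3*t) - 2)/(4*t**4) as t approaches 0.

-405/256

Substitution gives 0/0; apply L'Hôpital's rule 4 times.
After differentiating numerator and denominator 4 times the quotient is (-324*sin(3*t) - 1215/(8*(3*t + 1)^(7/2)))/(96); at t = 0 this is -405/256.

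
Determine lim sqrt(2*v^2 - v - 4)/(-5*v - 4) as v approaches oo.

For large |v|, √(2*v^2 - v - 4) ≈ √2·|v| and the denominator ≈ -5v.
Since v → +∞, |v| = v, giving √2/(-5) = -√(2)/5.

-√(2)/5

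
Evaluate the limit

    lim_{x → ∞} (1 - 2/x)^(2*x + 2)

Write it as [(1 - 2/x)^x]^(2) · (1 - 2/x)^(2). The bracketed term tends to e^(-2) and the second factor to 1, so the limit is e^(-4).

e^(-4)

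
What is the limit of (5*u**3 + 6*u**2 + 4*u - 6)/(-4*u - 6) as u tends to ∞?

The numerator has higher degree (3 > 1); the quotient behaves like (5/(-4))·u^2 for large |u|.
As u → +∞ this diverges to -∞.

-∞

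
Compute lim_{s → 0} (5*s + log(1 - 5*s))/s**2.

Direct substitution gives 0/0.
Apply L'Hôpital: lim (5 - 5/(1 - 5*s))/(2*s), still 0/0.
After 2 applications of L'Hôpital's rule the quotient is (-25/(1 - 5*s)^2)/(2); substituting s = 0 gives -25/2.

-25/2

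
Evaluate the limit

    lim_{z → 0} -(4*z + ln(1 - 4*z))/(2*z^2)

4

Direct substitution gives 0/0.
Apply L'Hôpital: lim (4 - 4/(1 - 4*z))/(-4*z), still 0/0.
After 2 applications of L'Hôpital's rule the quotient is (-16/(1 - 4*z)^2)/(-4); substituting z = 0 gives 4.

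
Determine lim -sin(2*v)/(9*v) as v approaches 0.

-2/9

Substitution gives 0/0.
Write it as (2/(-9))·sin(2v)/(2v); since sin(u)/u → 1, the limit is -2/9.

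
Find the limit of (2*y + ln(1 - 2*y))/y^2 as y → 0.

-2

Direct substitution gives 0/0.
Apply L'Hôpital: lim (2 - 2/(1 - 2*y))/(2*y), still 0/0.
After 2 applications of L'Hôpital's rule the quotient is (-4/(1 - 2*y)^2)/(2); substituting y = 0 gives -2.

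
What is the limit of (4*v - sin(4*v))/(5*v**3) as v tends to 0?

32/15

Direct substitution gives 0/0.
Apply L'Hôpital: lim (4 - 4*cos(4*v))/(15*v^2), still 0/0.
Apply L'Hôpital: lim (16*sin(4*v))/(30*v), still 0/0.
After 3 applications of L'Hôpital's rule the quotient is (64*cos(4*v))/(30); substituting v = 0 gives 32/15.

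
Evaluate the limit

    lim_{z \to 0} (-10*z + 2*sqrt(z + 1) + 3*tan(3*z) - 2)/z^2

Substitution gives 0/0 (the numerator vanishes to order 2).
Expand each term to order z^2: the coefficient of z^2 in 3·tan(3z) is 0 and in 2·√(1 + z) is -1/4.
Lower-order terms cancel with the polynomial part, so the numerator is (-1/4)·z^2 + o(z^2), and the limit is (-1/4)/(1) = -1/4.

-1/4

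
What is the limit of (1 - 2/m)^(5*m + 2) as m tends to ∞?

The base → 1 and the exponent → ∞: a 1^∞ form.
Take logarithms: (5m + 2)·ln(1 - 2/m). Since ln(1+u) ~ u for small u, this behaves like (5m)·(-2/m) → -10.
So the limit is e^(-10).

e^(-10)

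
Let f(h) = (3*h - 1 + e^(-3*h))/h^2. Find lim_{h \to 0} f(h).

9/2

Direct substitution gives 0/0.
Apply L'Hôpital: lim (3 - 3*e^(-3*h))/(2*h), still 0/0.
After 2 applications of L'Hôpital's rule the quotient is (9*e^(-3*h))/(2); substituting h = 0 gives 9/2.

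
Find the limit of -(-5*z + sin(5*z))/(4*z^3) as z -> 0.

Direct substitution gives 0/0.
Apply L'Hôpital: lim (5*cos(5*z) - 5)/(-12*z^2), still 0/0.
Apply L'Hôpital: lim (-25*sin(5*z))/(-24*z), still 0/0.
After 3 applications of L'Hôpital's rule the quotient is (-125*cos(5*z))/(-24); substituting z = 0 gives 125/24.

125/24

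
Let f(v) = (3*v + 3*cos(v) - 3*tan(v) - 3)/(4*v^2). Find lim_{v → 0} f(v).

-3/8

Substitution gives 0/0 (the numerator vanishes to order 2).
Expand each term to order v^2: the coefficient of v^2 in 3·cos(v) is -3/2 and in -3·tan(v) is 0.
Lower-order terms cancel with the polynomial part, so the numerator is (-3/2)·v^2 + o(v^2), and the limit is (-3/2)/(4) = -3/8.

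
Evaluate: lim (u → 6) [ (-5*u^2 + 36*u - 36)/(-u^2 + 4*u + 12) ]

3

At u = 6 both the top and bottom vanish — a removable singularity. Factoring out (u - 6) from each leaves (6 - 5*u)/(-u - 2), which at u = 6 equals 3.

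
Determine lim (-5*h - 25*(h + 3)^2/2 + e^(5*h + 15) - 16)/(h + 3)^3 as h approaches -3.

125/6

Direct substitution gives 0/0.
Apply L'Hôpital: lim (-25*h + 5*e^(5*h + 15) - 80)/(3*(h + 3)^2), still 0/0.
Apply L'Hôpital: lim (25*e^(5*h + 15) - 25)/(6*h + 18), still 0/0.
After 3 applications of L'Hôpital's rule the quotient is (125*e^(5*h + 15))/(6); substituting h = -3 gives 125/6.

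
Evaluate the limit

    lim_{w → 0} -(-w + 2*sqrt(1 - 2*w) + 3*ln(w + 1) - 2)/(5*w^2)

Substitution gives 0/0; apply L'Hôpital's rule 2 times.
After differentiating numerator and denominator 2 times the quotient is (-3/(w + 1)^2 - 2/(1 - 2*w)^(3/2))/(-10); at w = 0 this is 1/2.

1/2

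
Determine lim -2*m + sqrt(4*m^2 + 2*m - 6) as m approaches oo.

1/2

An ∞ − ∞ form. Rationalising with the conjugate, the difference becomes (2m - 6) / (√(4*m^2 + 2*m - 6) + 2m).
For large m the denominator behaves like 2·2m, so the quotient tends to 2/4 = 1/2.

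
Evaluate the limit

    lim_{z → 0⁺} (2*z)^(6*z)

Base → 0⁺ and exponent → 0⁺: a 0^0 form.
Take logs: 6z·ln(2z). This is 0·(−∞); rewriting as ln(2z)/(1/(6z)) and applying L'Hôpital gives 0.
Hence the limit is e^0 = 1.

1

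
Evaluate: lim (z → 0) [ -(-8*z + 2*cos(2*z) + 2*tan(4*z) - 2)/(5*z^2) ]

4/5

Substitution gives 0/0; apply L'Hôpital's rule 2 times.
After differentiating numerator and denominator 2 times the quotient is (-8*cos(2*z) + 64*tan(4*z)/cos(4*z)^2)/(-10); at z = 0 this is 4/5.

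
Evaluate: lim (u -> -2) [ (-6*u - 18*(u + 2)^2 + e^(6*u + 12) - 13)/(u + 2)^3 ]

36

Direct substitution gives 0/0.
Apply L'Hôpital: lim (-36*u + 6*e^(6*u + 12) - 78)/(3*(u + 2)^2), still 0/0.
Apply L'Hôpital: lim (36*e^(6*u + 12) - 36)/(6*u + 12), still 0/0.
After 3 applications of L'Hôpital's rule the quotient is (216*e^(6*u + 12))/(6); substituting u = -2 gives 36.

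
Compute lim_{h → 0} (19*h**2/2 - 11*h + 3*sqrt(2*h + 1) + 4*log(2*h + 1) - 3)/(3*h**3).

Substitution gives 0/0 (the numerator vanishes to order 3).
Expand each term to order h^3: the coefficient of h^3 in 3·√(1 + 2h) is 3/2 and in 4·ln(1 + 2h) is 32/3.
Lower-order terms cancel with the polynomial part, so the numerator is (73/6)·h^3 + o(h^3), and the limit is (73/6)/(3) = 73/18.

73/18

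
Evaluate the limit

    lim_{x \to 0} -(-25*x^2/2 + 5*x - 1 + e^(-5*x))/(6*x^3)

125/36

Direct substitution gives 0/0.
Apply L'Hôpital: lim (-25*x + 5 - 5*e^(-5*x))/(-18*x^2), still 0/0.
Apply L'Hôpital: lim (-25 + 25*e^(-5*x))/(-36*x), still 0/0.
After 3 applications of L'Hôpital's rule the quotient is (-125*e^(-5*x))/(-36); substituting x = 0 gives 125/36.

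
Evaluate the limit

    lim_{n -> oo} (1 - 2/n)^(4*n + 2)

e^(-8)

The base → 1 and the exponent → ∞: a 1^∞ form.
Take logarithms: (4n + 2)·ln(1 - 2/n). Since ln(1+u) ~ u for small u, this behaves like (4n)·(-2/n) → -8.
So the limit is e^(-8).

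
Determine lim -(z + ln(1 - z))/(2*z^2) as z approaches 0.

Direct substitution gives 0/0.
Apply L'Hôpital: lim (1 - 1/(1 - z))/(-4*z), still 0/0.
After 2 applications of L'Hôpital's rule the quotient is (-1/(1 - z)^2)/(-4); substituting z = 0 gives 1/4.

1/4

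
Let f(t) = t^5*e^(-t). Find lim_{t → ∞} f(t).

Write as t^5/e^{1t}, an ∞/∞ form.
Exponential growth dominates any polynomial, so repeated L'Hôpital (or the standard result) gives 0.

0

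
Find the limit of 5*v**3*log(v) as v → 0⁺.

This is a 0·(−∞) form. Rewrite as 5·ln(v) / v^(−3) and apply L'Hôpital:
the derivative quotient is 5·(1/v) / (−3·v^(−4)) = (-5/3)·v^3 → 0.

0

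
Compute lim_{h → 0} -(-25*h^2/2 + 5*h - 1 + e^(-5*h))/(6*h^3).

125/36

Direct substitution gives 0/0.
Apply L'Hôpital: lim (-25*h + 5 - 5*e^(-5*h))/(-18*h^2), still 0/0.
Apply L'Hôpital: lim (-25 + 25*e^(-5*h))/(-36*h), still 0/0.
After 3 applications of L'Hôpital's rule the quotient is (-125*e^(-5*h))/(-36); substituting h = 0 gives 125/36.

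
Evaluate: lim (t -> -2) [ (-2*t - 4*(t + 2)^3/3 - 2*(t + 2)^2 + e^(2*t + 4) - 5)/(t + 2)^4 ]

2/3

Direct substitution gives 0/0.
Apply L'Hôpital: lim (-4*t - 4*(t + 2)^2 + 2*e^(2*t + 4) - 10)/(4*(t + 2)^3), still 0/0.
Apply L'Hôpital: lim (-8*t + 4*e^(2*t + 4) - 20)/(12*(t + 2)^2), still 0/0.
Apply L'Hôpital: lim (8*e^(2*t + 4) - 8)/(24*t + 48), still 0/0.
After 4 applications of L'Hôpital's rule the quotient is (16*e^(2*t + 4))/(24); substituting t = -2 gives 2/3.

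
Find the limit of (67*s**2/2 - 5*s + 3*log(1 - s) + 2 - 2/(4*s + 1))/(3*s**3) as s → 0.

Substitution gives 0/0 (the numerator vanishes to order 3).
Expand each term to order s^3: the coefficient of s^3 in -2·1/(1 + 4s) is 128 and in 3·ln(1 - s) is -1.
Lower-order terms cancel with the polynomial part, so the numerator is (127)·s^3 + o(s^3), and the limit is (127)/(3) = 127/3.

127/3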